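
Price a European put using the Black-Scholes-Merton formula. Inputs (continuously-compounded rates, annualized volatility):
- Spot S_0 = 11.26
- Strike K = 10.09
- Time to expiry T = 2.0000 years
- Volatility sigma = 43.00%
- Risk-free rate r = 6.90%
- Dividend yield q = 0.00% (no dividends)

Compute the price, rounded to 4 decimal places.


d1 = (ln(S/K) + (r - q + 0.5*sigma^2) * T) / (sigma * sqrt(T)) = 0.71140170
d2 = d1 - sigma * sqrt(T) = 0.10328986
exp(-rT) = 0.87109869; exp(-qT) = 1.00000000
P = K * exp(-rT) * N(-d2) - S_0 * exp(-qT) * N(-d1)
N(-d1) = 0.23841767; N(-d2) = 0.45886646
P = 10.0900 * 0.87109869 * 0.45886646 - 11.2600 * 1.00000000 * 0.23841767 = 1.3486

Answer: Price = 1.3486


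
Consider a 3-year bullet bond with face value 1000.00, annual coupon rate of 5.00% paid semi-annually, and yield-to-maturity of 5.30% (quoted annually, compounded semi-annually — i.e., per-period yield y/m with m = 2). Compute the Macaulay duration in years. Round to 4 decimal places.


Answer: Macaulay duration = 2.8220 years

Derivation:
Coupon per period c = face * coupon_rate / m = 25.000000
Periods per year m = 2; per-period yield y/m = 0.026500
Number of cashflows N = 6
Cashflows (t years, CF_t, discount factor 1/(1+y/m)^(m*t), PV):
  t = 0.5000: CF_t = 25.000000, DF = 0.974184, PV = 24.354603
  t = 1.0000: CF_t = 25.000000, DF = 0.949035, PV = 23.725868
  t = 1.5000: CF_t = 25.000000, DF = 0.924535, PV = 23.113363
  t = 2.0000: CF_t = 25.000000, DF = 0.900667, PV = 22.516672
  t = 2.5000: CF_t = 25.000000, DF = 0.877415, PV = 21.935384
  t = 3.0000: CF_t = 1025.000000, DF = 0.854764, PV = 876.133211
Price P = sum_t PV_t = 991.779100
Macaulay numerator sum_t t * PV_t:
  t * PV_t at t = 0.5000: 12.177302
  t * PV_t at t = 1.0000: 23.725868
  t * PV_t at t = 1.5000: 34.670045
  t * PV_t at t = 2.0000: 45.033343
  t * PV_t at t = 2.5000: 54.838460
  t * PV_t at t = 3.0000: 2628.399633
Macaulay duration D = (sum_t t * PV_t) / P = 2798.844650 / 991.779100 = 2.822044


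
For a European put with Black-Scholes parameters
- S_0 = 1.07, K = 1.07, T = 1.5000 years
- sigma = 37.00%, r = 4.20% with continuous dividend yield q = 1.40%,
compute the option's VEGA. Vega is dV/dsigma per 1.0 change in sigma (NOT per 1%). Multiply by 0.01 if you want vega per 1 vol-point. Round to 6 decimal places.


Answer: Vega = 0.486503

Derivation:
d1 = 0.3192611969; d2 = -0.1338944055
phi(d1) = 0.3791200425; exp(-qT) = 0.9792189646; exp(-rT) = 0.9389434737
Vega = S * exp(-qT) * phi(d1) * sqrt(T) = 1.0700 * 0.9792189646 * 0.3791200425 * 1.2247448714 = 0.486503


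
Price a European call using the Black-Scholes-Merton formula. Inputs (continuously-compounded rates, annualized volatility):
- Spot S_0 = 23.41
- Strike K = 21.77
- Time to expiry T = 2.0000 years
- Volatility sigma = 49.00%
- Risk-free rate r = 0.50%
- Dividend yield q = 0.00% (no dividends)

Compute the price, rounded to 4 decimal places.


d1 = (ln(S/K) + (r - q + 0.5*sigma^2) * T) / (sigma * sqrt(T)) = 0.46572420
d2 = d1 - sigma * sqrt(T) = -0.22724044
exp(-rT) = 0.99004983; exp(-qT) = 1.00000000
C = S_0 * exp(-qT) * N(d1) - K * exp(-rT) * N(d2)
N(d1) = 0.67929354; N(d2) = 0.41011839
C = 23.4100 * 1.00000000 * 0.67929354 - 21.7700 * 0.99004983 * 0.41011839 = 7.0628

Answer: Price = 7.0628


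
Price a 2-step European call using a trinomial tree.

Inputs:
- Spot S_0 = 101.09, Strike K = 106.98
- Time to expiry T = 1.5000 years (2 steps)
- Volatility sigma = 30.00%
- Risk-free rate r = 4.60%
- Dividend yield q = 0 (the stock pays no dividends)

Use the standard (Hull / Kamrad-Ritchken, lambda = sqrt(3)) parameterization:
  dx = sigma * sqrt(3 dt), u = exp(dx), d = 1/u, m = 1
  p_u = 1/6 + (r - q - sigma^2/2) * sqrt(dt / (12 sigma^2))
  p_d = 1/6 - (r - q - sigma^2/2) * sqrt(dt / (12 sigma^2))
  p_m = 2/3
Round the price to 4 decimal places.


dt = T/N = 0.750000; dx = sigma*sqrt(3*dt) = 0.450000
u = exp(dx) = 1.568312; d = 1/u = 0.637628
p_u = 0.167500, p_m = 0.666667, p_d = 0.165833
Discount per step: exp(-r*dt) = 0.966088
Stock lattice S(k, j) with j the centered position index:
  k=0: S(0,+0) = 101.0900
  k=1: S(1,-1) = 64.4578; S(1,+0) = 101.0900; S(1,+1) = 158.5407
  k=2: S(2,-2) = 41.1001; S(2,-1) = 64.4578; S(2,+0) = 101.0900; S(2,+1) = 158.5407; S(2,+2) = 248.6413
Terminal payoffs V(N, j) = max(S_T - K, 0):
  V(2,-2) = 0.000000; V(2,-1) = 0.000000; V(2,+0) = 0.000000; V(2,+1) = 51.560679; V(2,+2) = 141.661279
Backward induction: V(k, j) = exp(-r*dt) * [p_u * V(k+1, j+1) + p_m * V(k+1, j) + p_d * V(k+1, j-1)]
  V(1,-1) = exp(-r*dt) * [p_u*0.000000 + p_m*0.000000 + p_d*0.000000] = 0.000000
  V(1,+0) = exp(-r*dt) * [p_u*51.560679 + p_m*0.000000 + p_d*0.000000] = 8.343539
  V(1,+1) = exp(-r*dt) * [p_u*141.661279 + p_m*51.560679 + p_d*0.000000] = 56.131713
  V(0,+0) = exp(-r*dt) * [p_u*56.131713 + p_m*8.343539 + p_d*0.000000] = 14.456953

Answer: Price = V(0,0) = 14.4570


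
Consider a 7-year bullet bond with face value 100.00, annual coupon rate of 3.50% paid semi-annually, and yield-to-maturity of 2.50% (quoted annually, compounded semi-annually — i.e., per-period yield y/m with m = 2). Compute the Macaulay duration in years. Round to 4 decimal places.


Coupon per period c = face * coupon_rate / m = 1.750000
Periods per year m = 2; per-period yield y/m = 0.012500
Number of cashflows N = 14
Cashflows (t years, CF_t, discount factor 1/(1+y/m)^(m*t), PV):
  t = 0.5000: CF_t = 1.750000, DF = 0.987654, PV = 1.728395
  t = 1.0000: CF_t = 1.750000, DF = 0.975461, PV = 1.707057
  t = 1.5000: CF_t = 1.750000, DF = 0.963418, PV = 1.685982
  t = 2.0000: CF_t = 1.750000, DF = 0.951524, PV = 1.665167
  t = 2.5000: CF_t = 1.750000, DF = 0.939777, PV = 1.644610
  t = 3.0000: CF_t = 1.750000, DF = 0.928175, PV = 1.624306
  t = 3.5000: CF_t = 1.750000, DF = 0.916716, PV = 1.604253
  t = 4.0000: CF_t = 1.750000, DF = 0.905398, PV = 1.584447
  t = 4.5000: CF_t = 1.750000, DF = 0.894221, PV = 1.564886
  t = 5.0000: CF_t = 1.750000, DF = 0.883181, PV = 1.545567
  t = 5.5000: CF_t = 1.750000, DF = 0.872277, PV = 1.526486
  t = 6.0000: CF_t = 1.750000, DF = 0.861509, PV = 1.507640
  t = 6.5000: CF_t = 1.750000, DF = 0.850873, PV = 1.489027
  t = 7.0000: CF_t = 101.750000, DF = 0.840368, PV = 85.507453
Price P = sum_t PV_t = 106.385276
Macaulay numerator sum_t t * PV_t:
  t * PV_t at t = 0.5000: 0.864198
  t * PV_t at t = 1.0000: 1.707057
  t * PV_t at t = 1.5000: 2.528973
  t * PV_t at t = 2.0000: 3.330335
  t * PV_t at t = 2.5000: 4.111525
  t * PV_t at t = 3.0000: 4.872918
  t * PV_t at t = 3.5000: 5.614885
  t * PV_t at t = 4.0000: 6.337789
  t * PV_t at t = 4.5000: 7.041988
  t * PV_t at t = 5.0000: 7.727833
  t * PV_t at t = 5.5000: 8.395671
  t * PV_t at t = 6.0000: 9.045840
  t * PV_t at t = 6.5000: 9.678677
  t * PV_t at t = 7.0000: 598.552173
Macaulay duration D = (sum_t t * PV_t) / P = 669.809861 / 106.385276 = 6.296077

Answer: Macaulay duration = 6.2961 years


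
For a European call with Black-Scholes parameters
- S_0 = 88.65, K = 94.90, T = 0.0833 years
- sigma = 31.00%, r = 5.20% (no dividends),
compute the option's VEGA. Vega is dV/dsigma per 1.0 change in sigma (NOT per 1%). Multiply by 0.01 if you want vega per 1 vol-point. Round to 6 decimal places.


d1 = -0.6682975050; d2 = -0.7577688971
phi(d1) = 0.3191004579; exp(-qT) = 1.0000000000; exp(-rT) = 0.9956777678
Vega = S * exp(-qT) * phi(d1) * sqrt(T) = 88.6500 * 1.0000000000 * 0.3191004579 * 0.2886173938 = 8.164483

Answer: Vega = 8.164483


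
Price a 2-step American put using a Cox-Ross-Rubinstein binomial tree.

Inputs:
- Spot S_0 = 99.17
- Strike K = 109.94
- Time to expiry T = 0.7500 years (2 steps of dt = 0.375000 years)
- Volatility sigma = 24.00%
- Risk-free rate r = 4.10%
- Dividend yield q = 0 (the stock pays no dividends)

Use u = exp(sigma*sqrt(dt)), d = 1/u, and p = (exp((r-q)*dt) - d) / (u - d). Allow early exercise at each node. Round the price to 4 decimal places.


dt = T/N = 0.375000
u = exp(sigma*sqrt(dt)) = 1.158319; d = 1/u = 0.863320
p = (exp((r-q)*dt) - d) / (u - d) = 0.515845
Discount per step: exp(-r*dt) = 0.984743
Stock lattice S(k, i) with i counting down-moves:
  k=0: S(0,0) = 99.1700
  k=1: S(1,0) = 114.8704; S(1,1) = 85.6155
  k=2: S(2,0) = 133.0566; S(2,1) = 99.1700; S(2,2) = 73.9136
Terminal payoffs V(N, i) = max(K - S_T, 0):
  V(2,0) = 0.000000; V(2,1) = 10.770000; V(2,2) = 36.026405
Backward induction: V(k, i) = exp(-r*dt) * [p * V(k+1, i) + (1-p) * V(k+1, i+1)]; then take max(V_cont, immediate exercise) for American.
  V(1,0) = exp(-r*dt) * [p*0.000000 + (1-p)*10.770000] = 5.134788; exercise = 0.000000; V(1,0) = max -> 5.134788
  V(1,1) = exp(-r*dt) * [p*10.770000 + (1-p)*36.026405] = 22.647116; exercise = 24.324515; V(1,1) = max -> 24.324515
  V(0,0) = exp(-r*dt) * [p*5.134788 + (1-p)*24.324515] = 14.205487; exercise = 10.770000; V(0,0) = max -> 14.205487

Answer: Price = V(0,0) = 14.2055


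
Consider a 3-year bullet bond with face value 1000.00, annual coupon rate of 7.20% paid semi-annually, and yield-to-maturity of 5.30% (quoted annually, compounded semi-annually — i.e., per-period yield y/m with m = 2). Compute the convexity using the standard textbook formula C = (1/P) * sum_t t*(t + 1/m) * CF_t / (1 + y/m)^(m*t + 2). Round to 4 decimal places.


Answer: Convexity = 8.8996

Derivation:
Coupon per period c = face * coupon_rate / m = 36.000000
Periods per year m = 2; per-period yield y/m = 0.026500
Number of cashflows N = 6
Cashflows (t years, CF_t, discount factor 1/(1+y/m)^(m*t), PV):
  t = 0.5000: CF_t = 36.000000, DF = 0.974184, PV = 35.070628
  t = 1.0000: CF_t = 36.000000, DF = 0.949035, PV = 34.165249
  t = 1.5000: CF_t = 36.000000, DF = 0.924535, PV = 33.283243
  t = 2.0000: CF_t = 36.000000, DF = 0.900667, PV = 32.424007
  t = 2.5000: CF_t = 36.000000, DF = 0.877415, PV = 31.586953
  t = 3.0000: CF_t = 1036.000000, DF = 0.854764, PV = 885.535616
Price P = sum_t PV_t = 1052.065697
Convexity numerator sum_t t*(t + 1/m) * CF_t / (1+y/m)^(m*t + 2):
  t = 0.5000: term = 16.641622
  t = 1.0000: term = 48.636011
  t = 1.5000: term = 94.760859
  t = 2.0000: term = 153.857539
  t = 2.5000: term = 224.828358
  t = 3.0000: term = 8824.242304
Convexity = (1/P) * sum = 9362.966692 / 1052.065697 = 8.899603


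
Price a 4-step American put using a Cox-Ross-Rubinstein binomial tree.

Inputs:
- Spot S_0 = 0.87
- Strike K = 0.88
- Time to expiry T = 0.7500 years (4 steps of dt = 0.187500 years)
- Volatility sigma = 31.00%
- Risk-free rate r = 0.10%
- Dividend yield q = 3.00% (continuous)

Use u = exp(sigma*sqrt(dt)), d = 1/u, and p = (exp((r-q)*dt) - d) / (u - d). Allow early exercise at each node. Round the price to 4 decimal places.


Answer: Price = V(0,0) = 0.1036

Derivation:
dt = T/N = 0.187500
u = exp(sigma*sqrt(dt)) = 1.143660; d = 1/u = 0.874385
p = (exp((r-q)*dt) - d) / (u - d) = 0.446353
Discount per step: exp(-r*dt) = 0.999813
Stock lattice S(k, i) with i counting down-moves:
  k=0: S(0,0) = 0.8700
  k=1: S(1,0) = 0.9950; S(1,1) = 0.7607
  k=2: S(2,0) = 1.1379; S(2,1) = 0.8700; S(2,2) = 0.6652
  k=3: S(3,0) = 1.3014; S(3,1) = 0.9950; S(3,2) = 0.7607; S(3,3) = 0.5816
  k=4: S(4,0) = 1.4884; S(4,1) = 1.1379; S(4,2) = 0.8700; S(4,3) = 0.6652; S(4,4) = 0.5085
Terminal payoffs V(N, i) = max(K - S_T, 0):
  V(4,0) = 0.000000; V(4,1) = 0.000000; V(4,2) = 0.010000; V(4,3) = 0.214842; V(4,4) = 0.371453
Backward induction: V(k, i) = exp(-r*dt) * [p * V(k+1, i) + (1-p) * V(k+1, i+1)]; then take max(V_cont, immediate exercise) for American.
  V(3,0) = exp(-r*dt) * [p*0.000000 + (1-p)*0.000000] = 0.000000; exercise = 0.000000; V(3,0) = max -> 0.000000
  V(3,1) = exp(-r*dt) * [p*0.000000 + (1-p)*0.010000] = 0.005535; exercise = 0.000000; V(3,1) = max -> 0.005535
  V(3,2) = exp(-r*dt) * [p*0.010000 + (1-p)*0.214842] = 0.123387; exercise = 0.119285; V(3,2) = max -> 0.123387
  V(3,3) = exp(-r*dt) * [p*0.214842 + (1-p)*0.371453] = 0.301492; exercise = 0.298395; V(3,3) = max -> 0.301492
  V(2,0) = exp(-r*dt) * [p*0.000000 + (1-p)*0.005535] = 0.003064; exercise = 0.000000; V(2,0) = max -> 0.003064
  V(2,1) = exp(-r*dt) * [p*0.005535 + (1-p)*0.123387] = 0.070770; exercise = 0.010000; V(2,1) = max -> 0.070770
  V(2,2) = exp(-r*dt) * [p*0.123387 + (1-p)*0.301492] = 0.221953; exercise = 0.214842; V(2,2) = max -> 0.221953
  V(1,0) = exp(-r*dt) * [p*0.003064 + (1-p)*0.070770] = 0.040542; exercise = 0.000000; V(1,0) = max -> 0.040542
  V(1,1) = exp(-r*dt) * [p*0.070770 + (1-p)*0.221953] = 0.154443; exercise = 0.119285; V(1,1) = max -> 0.154443
  V(0,0) = exp(-r*dt) * [p*0.040542 + (1-p)*0.154443] = 0.103583; exercise = 0.010000; V(0,0) = max -> 0.103583


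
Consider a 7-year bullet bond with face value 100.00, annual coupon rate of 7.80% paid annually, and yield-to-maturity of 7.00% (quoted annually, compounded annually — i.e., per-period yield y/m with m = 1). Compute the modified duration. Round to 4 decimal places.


Answer: Modified duration = 5.3106

Derivation:
Coupon per period c = face * coupon_rate / m = 7.800000
Periods per year m = 1; per-period yield y/m = 0.070000
Number of cashflows N = 7
Cashflows (t years, CF_t, discount factor 1/(1+y/m)^(m*t), PV):
  t = 1.0000: CF_t = 7.800000, DF = 0.934579, PV = 7.289720
  t = 2.0000: CF_t = 7.800000, DF = 0.873439, PV = 6.812822
  t = 3.0000: CF_t = 7.800000, DF = 0.816298, PV = 6.367123
  t = 4.0000: CF_t = 7.800000, DF = 0.762895, PV = 5.950583
  t = 5.0000: CF_t = 7.800000, DF = 0.712986, PV = 5.561292
  t = 6.0000: CF_t = 7.800000, DF = 0.666342, PV = 5.197469
  t = 7.0000: CF_t = 107.800000, DF = 0.622750, PV = 67.132422
Price P = sum_t PV_t = 104.311432
First compute Macaulay numerator sum_t t * PV_t:
  t * PV_t at t = 1.0000: 7.289720
  t * PV_t at t = 2.0000: 13.625644
  t * PV_t at t = 3.0000: 19.101370
  t * PV_t at t = 4.0000: 23.802331
  t * PV_t at t = 5.0000: 27.806461
  t * PV_t at t = 6.0000: 31.184816
  t * PV_t at t = 7.0000: 469.926955
Macaulay duration D = 592.737297 / 104.311432 = 5.682381
Modified duration = D / (1 + y/m) = 5.682381 / (1 + 0.070000) = 5.310636


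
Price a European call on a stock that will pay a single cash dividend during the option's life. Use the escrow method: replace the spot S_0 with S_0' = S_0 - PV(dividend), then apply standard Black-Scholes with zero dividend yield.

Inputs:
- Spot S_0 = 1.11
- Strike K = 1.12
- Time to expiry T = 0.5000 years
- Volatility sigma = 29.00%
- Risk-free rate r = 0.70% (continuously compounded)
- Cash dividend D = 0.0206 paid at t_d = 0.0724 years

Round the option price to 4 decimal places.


Answer: Price = 0.0773

Derivation:
PV(D) = D * exp(-r * t_d) = 0.0206 * 0.99949333 = 0.02058956
S_0' = S_0 - PV(D) = 1.1100 - 0.02058956 = 1.08941044
d1 = (ln(S_0'/K) + (r + sigma^2/2)*T) / (sigma*sqrt(T)) = -0.01544428
d2 = d1 - sigma*sqrt(T) = -0.22050524
exp(-rT) = 0.99650612
N(d1) = 0.49383887; N(d2) = 0.41273884
C = S_0' * N(d1) - K * exp(-rT) * N(d2) = 1.08941044 * 0.49383887 - 1.1200 * 0.99650612 * 0.41273884 = 0.0773


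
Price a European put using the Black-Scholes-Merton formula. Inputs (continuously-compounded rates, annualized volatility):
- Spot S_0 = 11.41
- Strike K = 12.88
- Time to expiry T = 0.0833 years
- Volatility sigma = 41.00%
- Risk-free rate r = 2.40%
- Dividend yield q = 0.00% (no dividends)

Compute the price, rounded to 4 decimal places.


Answer: Price = 1.5619

Derivation:
d1 = (ln(S/K) + (r - q + 0.5*sigma^2) * T) / (sigma * sqrt(T)) = -0.94804380
d2 = d1 - sigma * sqrt(T) = -1.06637693
exp(-rT) = 0.99800280; exp(-qT) = 1.00000000
P = K * exp(-rT) * N(-d2) - S_0 * exp(-qT) * N(-d1)
N(-d1) = 0.82844642; N(-d2) = 0.85687336
P = 12.8800 * 0.99800280 * 0.85687336 - 11.4100 * 1.00000000 * 0.82844642 = 1.5619


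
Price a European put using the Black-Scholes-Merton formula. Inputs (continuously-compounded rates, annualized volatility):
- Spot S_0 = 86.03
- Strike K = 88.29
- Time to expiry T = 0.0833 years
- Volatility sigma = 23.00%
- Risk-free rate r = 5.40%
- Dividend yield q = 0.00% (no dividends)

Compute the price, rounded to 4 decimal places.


d1 = (ln(S/K) + (r - q + 0.5*sigma^2) * T) / (sigma * sqrt(T)) = -0.28967631
d2 = d1 - sigma * sqrt(T) = -0.35605832
exp(-rT) = 0.99551190; exp(-qT) = 1.00000000
P = K * exp(-rT) * N(-d2) - S_0 * exp(-qT) * N(-d1)
N(-d1) = 0.61396806; N(-d2) = 0.63910155
P = 88.2900 * 0.99551190 * 0.63910155 - 86.0300 * 1.00000000 * 0.61396806 = 3.3534

Answer: Price = 3.3534


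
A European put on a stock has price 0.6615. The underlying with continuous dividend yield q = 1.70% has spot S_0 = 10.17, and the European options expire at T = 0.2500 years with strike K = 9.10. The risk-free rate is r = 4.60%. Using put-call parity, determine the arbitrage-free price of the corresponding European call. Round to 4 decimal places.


Answer: Call price = 1.7924

Derivation:
Put-call parity: C - P = S_0 * exp(-qT) - K * exp(-rT).
S_0 * exp(-qT) = 10.1700 * 0.99575902 = 10.12686922
K * exp(-rT) = 9.1000 * 0.98856587 = 8.99594944
C = P + S*exp(-qT) - K*exp(-rT)
C = 0.6615 + 10.12686922 - 8.99594944 = 1.7924


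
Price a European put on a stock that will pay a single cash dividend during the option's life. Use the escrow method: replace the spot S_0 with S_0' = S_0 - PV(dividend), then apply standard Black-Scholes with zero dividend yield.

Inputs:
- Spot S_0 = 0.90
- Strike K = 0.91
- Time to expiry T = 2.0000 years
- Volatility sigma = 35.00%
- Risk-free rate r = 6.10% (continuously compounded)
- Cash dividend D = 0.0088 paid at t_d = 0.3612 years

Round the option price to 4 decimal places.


PV(D) = D * exp(-r * t_d) = 0.0088 * 0.97820776 = 0.00860823
S_0' = S_0 - PV(D) = 0.9000 - 0.00860823 = 0.89139177
d1 = (ln(S_0'/K) + (r + sigma^2/2)*T) / (sigma*sqrt(T)) = 0.45222394
d2 = d1 - sigma*sqrt(T) = -0.04275081
exp(-rT) = 0.88514837
N(-d1) = 0.32555383; N(-d2) = 0.51704991
P = K * exp(-rT) * N(-d2) - S_0' * N(-d1) = 0.9100 * 0.88514837 * 0.51704991 - 0.89139177 * 0.32555383 = 0.1263

Answer: Price = 0.1263


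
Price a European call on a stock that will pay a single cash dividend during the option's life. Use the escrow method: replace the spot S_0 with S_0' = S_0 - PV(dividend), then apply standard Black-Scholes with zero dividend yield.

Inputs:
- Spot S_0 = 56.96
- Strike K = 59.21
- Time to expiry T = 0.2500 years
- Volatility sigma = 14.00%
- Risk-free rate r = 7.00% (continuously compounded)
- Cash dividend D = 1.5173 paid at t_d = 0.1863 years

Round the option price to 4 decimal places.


Answer: Price = 0.5834

Derivation:
PV(D) = D * exp(-r * t_d) = 1.5173 * 0.98704367 = 1.49764135
S_0' = S_0 - PV(D) = 56.9600 - 1.49764135 = 55.46235865
d1 = (ln(S_0'/K) + (r + sigma^2/2)*T) / (sigma*sqrt(T)) = -0.64908398
d2 = d1 - sigma*sqrt(T) = -0.71908398
exp(-rT) = 0.98265224
N(d1) = 0.25814205; N(d2) = 0.23604459
C = S_0' * N(d1) - K * exp(-rT) * N(d2) = 55.46235865 * 0.25814205 - 59.2100 * 0.98265224 * 0.23604459 = 0.5834


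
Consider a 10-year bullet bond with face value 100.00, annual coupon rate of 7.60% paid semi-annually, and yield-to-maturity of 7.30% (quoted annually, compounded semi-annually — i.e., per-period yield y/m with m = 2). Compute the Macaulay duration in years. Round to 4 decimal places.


Answer: Macaulay duration = 7.2129 years

Derivation:
Coupon per period c = face * coupon_rate / m = 3.800000
Periods per year m = 2; per-period yield y/m = 0.036500
Number of cashflows N = 20
Cashflows (t years, CF_t, discount factor 1/(1+y/m)^(m*t), PV):
  t = 0.5000: CF_t = 3.800000, DF = 0.964785, PV = 3.666184
  t = 1.0000: CF_t = 3.800000, DF = 0.930811, PV = 3.537081
  t = 1.5000: CF_t = 3.800000, DF = 0.898033, PV = 3.412524
  t = 2.0000: CF_t = 3.800000, DF = 0.866409, PV = 3.292353
  t = 2.5000: CF_t = 3.800000, DF = 0.835898, PV = 3.176414
  t = 3.0000: CF_t = 3.800000, DF = 0.806462, PV = 3.064557
  t = 3.5000: CF_t = 3.800000, DF = 0.778063, PV = 2.956640
  t = 4.0000: CF_t = 3.800000, DF = 0.750664, PV = 2.852523
  t = 4.5000: CF_t = 3.800000, DF = 0.724230, PV = 2.752072
  t = 5.0000: CF_t = 3.800000, DF = 0.698726, PV = 2.655159
  t = 5.5000: CF_t = 3.800000, DF = 0.674121, PV = 2.561658
  t = 6.0000: CF_t = 3.800000, DF = 0.650382, PV = 2.471451
  t = 6.5000: CF_t = 3.800000, DF = 0.627479, PV = 2.384419
  t = 7.0000: CF_t = 3.800000, DF = 0.605382, PV = 2.300453
  t = 7.5000: CF_t = 3.800000, DF = 0.584064, PV = 2.219443
  t = 8.0000: CF_t = 3.800000, DF = 0.563496, PV = 2.141286
  t = 8.5000: CF_t = 3.800000, DF = 0.543653, PV = 2.065881
  t = 9.0000: CF_t = 3.800000, DF = 0.524508, PV = 1.993132
  t = 9.5000: CF_t = 3.800000, DF = 0.506038, PV = 1.922945
  t = 10.0000: CF_t = 103.800000, DF = 0.488218, PV = 50.677038
Price P = sum_t PV_t = 102.103213
Macaulay numerator sum_t t * PV_t:
  t * PV_t at t = 0.5000: 1.833092
  t * PV_t at t = 1.0000: 3.537081
  t * PV_t at t = 1.5000: 5.118786
  t * PV_t at t = 2.0000: 6.584706
  t * PV_t at t = 2.5000: 7.941034
  t * PV_t at t = 3.0000: 9.193672
  t * PV_t at t = 3.5000: 10.348240
  t * PV_t at t = 4.0000: 11.410092
  t * PV_t at t = 4.5000: 12.384325
  t * PV_t at t = 5.0000: 13.275795
  t * PV_t at t = 5.5000: 14.089122
  t * PV_t at t = 6.0000: 14.828703
  t * PV_t at t = 6.5000: 15.498725
  t * PV_t at t = 7.0000: 16.103169
  t * PV_t at t = 7.5000: 16.645823
  t * PV_t at t = 8.0000: 17.130289
  t * PV_t at t = 8.5000: 17.559992
  t * PV_t at t = 9.0000: 17.938189
  t * PV_t at t = 9.5000: 18.267974
  t * PV_t at t = 10.0000: 506.770382
Macaulay duration D = (sum_t t * PV_t) / P = 736.459189 / 102.103213 = 7.212889


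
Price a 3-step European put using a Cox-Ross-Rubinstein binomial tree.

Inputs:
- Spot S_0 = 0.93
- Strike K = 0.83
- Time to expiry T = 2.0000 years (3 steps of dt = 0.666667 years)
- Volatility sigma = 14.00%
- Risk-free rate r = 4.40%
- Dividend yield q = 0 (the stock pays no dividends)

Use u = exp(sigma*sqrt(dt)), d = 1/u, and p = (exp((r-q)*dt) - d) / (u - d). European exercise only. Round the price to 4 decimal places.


Answer: Price = V(0,0) = 0.0100

Derivation:
dt = T/N = 0.666667
u = exp(sigma*sqrt(dt)) = 1.121099; d = 1/u = 0.891982
p = (exp((r-q)*dt) - d) / (u - d) = 0.601378
Discount per step: exp(-r*dt) = 0.971093
Stock lattice S(k, i) with i counting down-moves:
  k=0: S(0,0) = 0.9300
  k=1: S(1,0) = 1.0426; S(1,1) = 0.8295
  k=2: S(2,0) = 1.1689; S(2,1) = 0.9300; S(2,2) = 0.7399
  k=3: S(3,0) = 1.3104; S(3,1) = 1.0426; S(3,2) = 0.8295; S(3,3) = 0.6600
Terminal payoffs V(N, i) = max(K - S_T, 0):
  V(3,0) = 0.000000; V(3,1) = 0.000000; V(3,2) = 0.000457; V(3,3) = 0.169989
Backward induction: V(k, i) = exp(-r*dt) * [p * V(k+1, i) + (1-p) * V(k+1, i+1)].
  V(2,0) = exp(-r*dt) * [p*0.000000 + (1-p)*0.000000] = 0.000000
  V(2,1) = exp(-r*dt) * [p*0.000000 + (1-p)*0.000457] = 0.000177
  V(2,2) = exp(-r*dt) * [p*0.000457 + (1-p)*0.169989] = 0.066070
  V(1,0) = exp(-r*dt) * [p*0.000000 + (1-p)*0.000177] = 0.000068
  V(1,1) = exp(-r*dt) * [p*0.000177 + (1-p)*0.066070] = 0.025679
  V(0,0) = exp(-r*dt) * [p*0.000068 + (1-p)*0.025679] = 0.009980


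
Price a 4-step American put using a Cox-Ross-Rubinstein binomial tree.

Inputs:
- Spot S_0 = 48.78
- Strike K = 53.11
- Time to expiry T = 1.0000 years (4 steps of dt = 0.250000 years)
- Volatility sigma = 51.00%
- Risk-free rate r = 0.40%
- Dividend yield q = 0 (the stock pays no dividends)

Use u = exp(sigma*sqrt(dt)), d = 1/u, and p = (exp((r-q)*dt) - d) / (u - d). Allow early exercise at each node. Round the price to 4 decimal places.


dt = T/N = 0.250000
u = exp(sigma*sqrt(dt)) = 1.290462; d = 1/u = 0.774916
p = (exp((r-q)*dt) - d) / (u - d) = 0.438534
Discount per step: exp(-r*dt) = 0.999000
Stock lattice S(k, i) with i counting down-moves:
  k=0: S(0,0) = 48.7800
  k=1: S(1,0) = 62.9487; S(1,1) = 37.8004
  k=2: S(2,0) = 81.2329; S(2,1) = 48.7800; S(2,2) = 29.2922
  k=3: S(3,0) = 104.8279; S(3,1) = 62.9487; S(3,2) = 37.8004; S(3,3) = 22.6990
  k=4: S(4,0) = 135.2764; S(4,1) = 81.2329; S(4,2) = 48.7800; S(4,3) = 29.2922; S(4,4) = 17.5898
Terminal payoffs V(N, i) = max(K - S_T, 0):
  V(4,0) = 0.000000; V(4,1) = 0.000000; V(4,2) = 4.330000; V(4,3) = 23.817826; V(4,4) = 35.520179
Backward induction: V(k, i) = exp(-r*dt) * [p * V(k+1, i) + (1-p) * V(k+1, i+1)]; then take max(V_cont, immediate exercise) for American.
  V(3,0) = exp(-r*dt) * [p*0.000000 + (1-p)*0.000000] = 0.000000; exercise = 0.000000; V(3,0) = max -> 0.000000
  V(3,1) = exp(-r*dt) * [p*0.000000 + (1-p)*4.330000] = 2.428718; exercise = 0.000000; V(3,1) = max -> 2.428718
  V(3,2) = exp(-r*dt) * [p*4.330000 + (1-p)*23.817826] = 15.256490; exercise = 15.309573; V(3,2) = max -> 15.309573
  V(3,3) = exp(-r*dt) * [p*23.817826 + (1-p)*35.520179] = 30.357927; exercise = 30.411011; V(3,3) = max -> 30.411011
  V(2,0) = exp(-r*dt) * [p*0.000000 + (1-p)*2.428718] = 1.362280; exercise = 0.000000; V(2,0) = max -> 1.362280
  V(2,1) = exp(-r*dt) * [p*2.428718 + (1-p)*15.309573] = 9.651226; exercise = 4.330000; V(2,1) = max -> 9.651226
  V(2,2) = exp(-r*dt) * [p*15.309573 + (1-p)*30.411011] = 23.764742; exercise = 23.817826; V(2,2) = max -> 23.817826
  V(1,0) = exp(-r*dt) * [p*1.362280 + (1-p)*9.651226] = 6.010229; exercise = 0.000000; V(1,0) = max -> 6.010229
  V(1,1) = exp(-r*dt) * [p*9.651226 + (1-p)*23.817826] = 17.587695; exercise = 15.309573; V(1,1) = max -> 17.587695
  V(0,0) = exp(-r*dt) * [p*6.010229 + (1-p)*17.587695] = 12.498080; exercise = 4.330000; V(0,0) = max -> 12.498080

Answer: Price = V(0,0) = 12.4981


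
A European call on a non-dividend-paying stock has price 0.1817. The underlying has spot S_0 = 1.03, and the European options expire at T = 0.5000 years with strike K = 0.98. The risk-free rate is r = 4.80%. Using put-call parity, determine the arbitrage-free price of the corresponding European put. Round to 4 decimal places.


Put-call parity: C - P = S_0 * exp(-qT) - K * exp(-rT).
S_0 * exp(-qT) = 1.0300 * 1.00000000 = 1.03000000
K * exp(-rT) = 0.9800 * 0.97628571 = 0.95676000
P = C - S*exp(-qT) + K*exp(-rT)
P = 0.1817 - 1.03000000 + 0.95676000 = 0.1085

Answer: Put price = 0.1085


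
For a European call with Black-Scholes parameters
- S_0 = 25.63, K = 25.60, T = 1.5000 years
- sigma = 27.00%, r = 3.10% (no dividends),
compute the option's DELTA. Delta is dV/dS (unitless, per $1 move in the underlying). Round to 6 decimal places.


Answer: Delta = 0.621530

Derivation:
d1 = 0.3095011604; d2 = -0.0211799549
phi(d1) = 0.3802851103; exp(-qT) = 1.0000000000; exp(-rT) = 0.9545645606
N(d1) = 0.6215298352
Delta = exp(-qT) * N(d1) = 1.0000000000 * 0.6215298352 = 0.621530


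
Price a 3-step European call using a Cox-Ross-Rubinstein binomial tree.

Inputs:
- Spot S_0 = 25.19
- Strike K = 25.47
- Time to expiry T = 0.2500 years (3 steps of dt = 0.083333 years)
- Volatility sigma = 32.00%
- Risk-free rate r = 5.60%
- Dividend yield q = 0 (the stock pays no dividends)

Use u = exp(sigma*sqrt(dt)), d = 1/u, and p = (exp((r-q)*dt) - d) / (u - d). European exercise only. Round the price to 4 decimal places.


Answer: Price = V(0,0) = 1.7712

Derivation:
dt = T/N = 0.083333
u = exp(sigma*sqrt(dt)) = 1.096777; d = 1/u = 0.911762
p = (exp((r-q)*dt) - d) / (u - d) = 0.502205
Discount per step: exp(-r*dt) = 0.995344
Stock lattice S(k, i) with i counting down-moves:
  k=0: S(0,0) = 25.1900
  k=1: S(1,0) = 27.6278; S(1,1) = 22.9673
  k=2: S(2,0) = 30.3016; S(2,1) = 25.1900; S(2,2) = 20.9407
  k=3: S(3,0) = 33.2341; S(3,1) = 27.6278; S(3,2) = 22.9673; S(3,3) = 19.0929
Terminal payoffs V(N, i) = max(S_T - K, 0):
  V(3,0) = 7.764059; V(3,1) = 2.157817; V(3,2) = 0.000000; V(3,3) = 0.000000
Backward induction: V(k, i) = exp(-r*dt) * [p * V(k+1, i) + (1-p) * V(k+1, i+1)].
  V(2,0) = exp(-r*dt) * [p*7.764059 + (1-p)*2.157817] = 4.950142
  V(2,1) = exp(-r*dt) * [p*2.157817 + (1-p)*0.000000] = 1.078620
  V(2,2) = exp(-r*dt) * [p*0.000000 + (1-p)*0.000000] = 0.000000
  V(1,0) = exp(-r*dt) * [p*4.950142 + (1-p)*1.078620] = 3.008842
  V(1,1) = exp(-r*dt) * [p*1.078620 + (1-p)*0.000000] = 0.539166
  V(0,0) = exp(-r*dt) * [p*3.008842 + (1-p)*0.539166] = 1.771164


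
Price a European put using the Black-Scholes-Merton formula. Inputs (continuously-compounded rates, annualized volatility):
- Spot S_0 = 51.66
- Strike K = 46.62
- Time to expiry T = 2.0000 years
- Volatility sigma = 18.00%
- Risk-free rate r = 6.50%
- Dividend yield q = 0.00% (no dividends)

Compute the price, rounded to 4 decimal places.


Answer: Price = 1.1402

Derivation:
d1 = (ln(S/K) + (r - q + 0.5*sigma^2) * T) / (sigma * sqrt(T)) = 1.04123105
d2 = d1 - sigma * sqrt(T) = 0.78667261
exp(-rT) = 0.87809543; exp(-qT) = 1.00000000
P = K * exp(-rT) * N(-d2) - S_0 * exp(-qT) * N(-d1)
N(-d1) = 0.14888416; N(-d2) = 0.21573677
P = 46.6200 * 0.87809543 * 0.21573677 - 51.6600 * 1.00000000 * 0.14888416 = 1.1402


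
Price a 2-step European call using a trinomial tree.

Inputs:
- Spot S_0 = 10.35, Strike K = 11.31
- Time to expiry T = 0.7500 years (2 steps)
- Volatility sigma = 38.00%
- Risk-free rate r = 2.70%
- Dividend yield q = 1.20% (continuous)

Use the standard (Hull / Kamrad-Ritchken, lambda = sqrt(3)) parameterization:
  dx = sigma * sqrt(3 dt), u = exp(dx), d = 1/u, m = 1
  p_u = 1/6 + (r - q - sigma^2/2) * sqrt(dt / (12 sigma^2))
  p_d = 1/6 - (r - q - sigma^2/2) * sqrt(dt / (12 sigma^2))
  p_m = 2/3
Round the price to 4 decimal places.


dt = T/N = 0.375000; dx = sigma*sqrt(3*dt) = 0.403051
u = exp(dx) = 1.496383; d = 1/u = 0.668278
p_u = 0.140057, p_m = 0.666667, p_d = 0.193276
Discount per step: exp(-r*dt) = 0.989926
Stock lattice S(k, j) with j the centered position index:
  k=0: S(0,+0) = 10.3500
  k=1: S(1,-1) = 6.9167; S(1,+0) = 10.3500; S(1,+1) = 15.4876
  k=2: S(2,-2) = 4.6223; S(2,-1) = 6.9167; S(2,+0) = 10.3500; S(2,+1) = 15.4876; S(2,+2) = 23.1753
Terminal payoffs V(N, j) = max(S_T - K, 0):
  V(2,-2) = 0.000000; V(2,-1) = 0.000000; V(2,+0) = 0.000000; V(2,+1) = 4.177564; V(2,+2) = 11.865328
Backward induction: V(k, j) = exp(-r*dt) * [p_u * V(k+1, j+1) + p_m * V(k+1, j) + p_d * V(k+1, j-1)]
  V(1,-1) = exp(-r*dt) * [p_u*0.000000 + p_m*0.000000 + p_d*0.000000] = 0.000000
  V(1,+0) = exp(-r*dt) * [p_u*4.177564 + p_m*0.000000 + p_d*0.000000] = 0.579203
  V(1,+1) = exp(-r*dt) * [p_u*11.865328 + p_m*4.177564 + p_d*0.000000] = 4.402069
  V(0,+0) = exp(-r*dt) * [p_u*4.402069 + p_m*0.579203 + p_d*0.000000] = 0.992576

Answer: Price = V(0,0) = 0.9926


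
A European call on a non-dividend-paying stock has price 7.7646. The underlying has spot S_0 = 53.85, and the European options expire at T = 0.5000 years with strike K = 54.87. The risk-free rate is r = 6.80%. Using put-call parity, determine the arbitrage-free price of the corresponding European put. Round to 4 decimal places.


Answer: Put price = 6.9504

Derivation:
Put-call parity: C - P = S_0 * exp(-qT) - K * exp(-rT).
S_0 * exp(-qT) = 53.8500 * 1.00000000 = 53.85000000
K * exp(-rT) = 54.8700 * 0.96657150 = 53.03577846
P = C - S*exp(-qT) + K*exp(-rT)
P = 7.7646 - 53.85000000 + 53.03577846 = 6.9504


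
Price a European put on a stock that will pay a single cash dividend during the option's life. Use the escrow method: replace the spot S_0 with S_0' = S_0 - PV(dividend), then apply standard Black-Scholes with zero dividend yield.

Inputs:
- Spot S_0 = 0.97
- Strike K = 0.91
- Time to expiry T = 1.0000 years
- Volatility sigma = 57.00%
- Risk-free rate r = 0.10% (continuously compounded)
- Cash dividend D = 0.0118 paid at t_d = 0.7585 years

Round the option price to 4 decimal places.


PV(D) = D * exp(-r * t_d) = 0.0118 * 0.99924179 = 0.01179105
S_0' = S_0 - PV(D) = 0.9700 - 0.01179105 = 0.95820895
d1 = (ln(S_0'/K) + (r + sigma^2/2)*T) / (sigma*sqrt(T)) = 0.37731800
d2 = d1 - sigma*sqrt(T) = -0.19268200
exp(-rT) = 0.99900050
N(-d1) = 0.35296865; N(-d2) = 0.57639599
P = K * exp(-rT) * N(-d2) - S_0' * N(-d1) = 0.9100 * 0.99900050 * 0.57639599 - 0.95820895 * 0.35296865 = 0.1858

Answer: Price = 0.1858


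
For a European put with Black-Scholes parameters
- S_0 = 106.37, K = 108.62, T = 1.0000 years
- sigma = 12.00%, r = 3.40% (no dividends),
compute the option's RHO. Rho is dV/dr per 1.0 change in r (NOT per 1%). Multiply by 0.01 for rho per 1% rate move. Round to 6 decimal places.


Answer: Rho = -50.447150

Derivation:
d1 = 0.1689002471; d2 = 0.0489002471
phi(d1) = 0.3932922991; exp(-qT) = 1.0000000000; exp(-rT) = 0.9665715046
N(-d2) = 0.4804993960
Rho = -K*T*exp(-rT)*N(-d2) = -108.6200 * 1.0000 * 0.9665715046 * 0.4804993960 = -50.447150


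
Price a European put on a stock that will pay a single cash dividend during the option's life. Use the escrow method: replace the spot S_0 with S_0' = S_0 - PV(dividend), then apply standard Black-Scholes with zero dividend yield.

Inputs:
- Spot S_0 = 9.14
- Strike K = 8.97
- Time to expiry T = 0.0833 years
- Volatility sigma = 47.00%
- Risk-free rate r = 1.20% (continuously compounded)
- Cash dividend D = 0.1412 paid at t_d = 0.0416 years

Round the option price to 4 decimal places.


PV(D) = D * exp(-r * t_d) = 0.1412 * 0.99950092 = 0.14112953
S_0' = S_0 - PV(D) = 9.1400 - 0.14112953 = 8.99887047
d1 = (ln(S_0'/K) + (r + sigma^2/2)*T) / (sigma*sqrt(T)) = 0.09888284
d2 = d1 - sigma*sqrt(T) = -0.03676733
exp(-rT) = 0.99900090
N(-d1) = 0.46061565; N(-d2) = 0.51466474
P = K * exp(-rT) * N(-d2) - S_0' * N(-d1) = 8.9700 * 0.99900090 * 0.51466474 - 8.99887047 * 0.46061565 = 0.4669

Answer: Price = 0.4669


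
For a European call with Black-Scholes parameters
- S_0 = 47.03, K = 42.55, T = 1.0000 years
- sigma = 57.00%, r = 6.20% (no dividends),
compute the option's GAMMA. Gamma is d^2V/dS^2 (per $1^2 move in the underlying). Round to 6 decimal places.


d1 = 0.5693962122; d2 = -0.0006037878
phi(d1) = 0.3392409842; exp(-qT) = 1.0000000000; exp(-rT) = 0.9398828868
Gamma = exp(-qT) * phi(d1) / (S * sigma * sqrt(T)) = 1.0000000000 * 0.3392409842 / (47.0300 * 0.5700 * 1.0000000000) = 0.012655

Answer: Gamma = 0.012655


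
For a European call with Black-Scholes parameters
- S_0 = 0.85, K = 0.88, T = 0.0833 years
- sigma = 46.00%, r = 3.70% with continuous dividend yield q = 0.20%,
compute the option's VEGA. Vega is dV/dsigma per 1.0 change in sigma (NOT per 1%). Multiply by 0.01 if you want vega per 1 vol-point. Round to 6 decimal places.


Answer: Vega = 0.096402

Derivation:
d1 = -0.1729152315; d2 = -0.3056792326
phi(d1) = 0.3930225177; exp(-qT) = 0.9998334139; exp(-rT) = 0.9969226448
Vega = S * exp(-qT) * phi(d1) * sqrt(T) = 0.8500 * 0.9998334139 * 0.3930225177 * 0.2886173938 = 0.096402


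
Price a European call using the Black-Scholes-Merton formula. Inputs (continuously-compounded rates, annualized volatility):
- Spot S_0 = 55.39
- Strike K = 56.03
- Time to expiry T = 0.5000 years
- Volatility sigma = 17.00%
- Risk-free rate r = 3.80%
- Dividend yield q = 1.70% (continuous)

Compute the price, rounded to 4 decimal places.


d1 = (ln(S/K) + (r - q + 0.5*sigma^2) * T) / (sigma * sqrt(T)) = 0.05188342
d2 = d1 - sigma * sqrt(T) = -0.06832473
exp(-rT) = 0.98117936; exp(-qT) = 0.99153602
C = S_0 * exp(-qT) * N(d1) - K * exp(-rT) * N(d2)
N(d1) = 0.52068921; N(d2) = 0.47276357
C = 55.3900 * 0.99153602 * 0.52068921 - 56.0300 * 0.98117936 * 0.47276357 = 2.6065

Answer: Price = 2.6065


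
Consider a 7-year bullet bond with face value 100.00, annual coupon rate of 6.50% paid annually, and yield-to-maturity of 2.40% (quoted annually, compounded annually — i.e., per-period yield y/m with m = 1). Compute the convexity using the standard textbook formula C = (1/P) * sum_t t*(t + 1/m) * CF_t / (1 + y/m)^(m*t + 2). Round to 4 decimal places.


Coupon per period c = face * coupon_rate / m = 6.500000
Periods per year m = 1; per-period yield y/m = 0.024000
Number of cashflows N = 7
Cashflows (t years, CF_t, discount factor 1/(1+y/m)^(m*t), PV):
  t = 1.0000: CF_t = 6.500000, DF = 0.976562, PV = 6.347656
  t = 2.0000: CF_t = 6.500000, DF = 0.953674, PV = 6.198883
  t = 3.0000: CF_t = 6.500000, DF = 0.931323, PV = 6.053597
  t = 4.0000: CF_t = 6.500000, DF = 0.909495, PV = 5.911716
  t = 5.0000: CF_t = 6.500000, DF = 0.888178, PV = 5.773160
  t = 6.0000: CF_t = 6.500000, DF = 0.867362, PV = 5.637851
  t = 7.0000: CF_t = 106.500000, DF = 0.847033, PV = 90.209009
Price P = sum_t PV_t = 126.131872
Convexity numerator sum_t t*(t + 1/m) * CF_t / (1+y/m)^(m*t + 2):
  t = 1.0000: term = 12.107193
  t = 2.0000: term = 35.470293
  t = 3.0000: term = 69.277917
  t = 4.0000: term = 112.757026
  t = 5.0000: term = 165.171425
  t = 6.0000: term = 225.820307
  t = 7.0000: term = 4817.680833
Convexity = (1/P) * sum = 5438.284995 / 126.131872 = 43.115867

Answer: Convexity = 43.1159


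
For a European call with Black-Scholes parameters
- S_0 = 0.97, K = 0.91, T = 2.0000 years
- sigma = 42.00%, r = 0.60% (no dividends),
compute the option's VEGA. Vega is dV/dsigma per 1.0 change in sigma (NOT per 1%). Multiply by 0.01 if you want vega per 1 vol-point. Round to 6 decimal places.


d1 = 0.4246874438; d2 = -0.1692822524
phi(d1) = 0.3645402729; exp(-qT) = 1.0000000000; exp(-rT) = 0.9880717129
Vega = S * exp(-qT) * phi(d1) * sqrt(T) = 0.9700 * 1.0000000000 * 0.3645402729 * 1.4142135624 = 0.500072

Answer: Vega = 0.500072


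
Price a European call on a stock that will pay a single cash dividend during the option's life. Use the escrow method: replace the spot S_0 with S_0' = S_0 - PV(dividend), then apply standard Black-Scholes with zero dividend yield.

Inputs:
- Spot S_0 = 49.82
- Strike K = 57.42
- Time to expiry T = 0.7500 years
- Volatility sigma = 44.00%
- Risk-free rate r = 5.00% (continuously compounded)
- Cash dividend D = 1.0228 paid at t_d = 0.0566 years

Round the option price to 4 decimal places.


PV(D) = D * exp(-r * t_d) = 1.0228 * 0.99717400 = 1.01990957
S_0' = S_0 - PV(D) = 49.8200 - 1.01990957 = 48.80009043
d1 = (ln(S_0'/K) + (r + sigma^2/2)*T) / (sigma*sqrt(T)) = -0.13793556
d2 = d1 - sigma*sqrt(T) = -0.51898674
exp(-rT) = 0.96319442
N(d1) = 0.44514567; N(d2) = 0.30188499
C = S_0' * N(d1) - K * exp(-rT) * N(d2) = 48.80009043 * 0.44514567 - 57.4200 * 0.96319442 * 0.30188499 = 5.0269

Answer: Price = 5.0269


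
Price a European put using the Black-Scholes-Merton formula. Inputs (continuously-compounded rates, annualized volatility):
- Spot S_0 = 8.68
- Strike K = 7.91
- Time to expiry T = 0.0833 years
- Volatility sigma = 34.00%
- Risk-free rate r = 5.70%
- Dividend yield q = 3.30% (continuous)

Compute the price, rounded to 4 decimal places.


Answer: Price = 0.0718

Derivation:
d1 = (ln(S/K) + (r - q + 0.5*sigma^2) * T) / (sigma * sqrt(T)) = 1.01607841
d2 = d1 - sigma * sqrt(T) = 0.91794850
exp(-rT) = 0.99526315; exp(-qT) = 0.99725487
P = K * exp(-rT) * N(-d2) - S_0 * exp(-qT) * N(-d1)
N(-d1) = 0.15479602; N(-d2) = 0.17932292
P = 7.9100 * 0.99526315 * 0.17932292 - 8.6800 * 0.99725487 * 0.15479602 = 0.0718


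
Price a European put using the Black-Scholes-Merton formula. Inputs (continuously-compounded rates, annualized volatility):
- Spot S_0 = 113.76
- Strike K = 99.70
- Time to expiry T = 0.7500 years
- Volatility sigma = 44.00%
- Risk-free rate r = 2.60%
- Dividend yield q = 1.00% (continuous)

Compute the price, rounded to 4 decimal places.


d1 = (ln(S/K) + (r - q + 0.5*sigma^2) * T) / (sigma * sqrt(T)) = 0.56823152
d2 = d1 - sigma * sqrt(T) = 0.18718034
exp(-rT) = 0.98068890; exp(-qT) = 0.99252805
P = K * exp(-rT) * N(-d2) - S_0 * exp(-qT) * N(-d1)
N(-d1) = 0.28493889; N(-d2) = 0.42575962
P = 99.7000 * 0.98068890 * 0.42575962 - 113.7600 * 0.99252805 * 0.28493889 = 9.4561

Answer: Price = 9.4561


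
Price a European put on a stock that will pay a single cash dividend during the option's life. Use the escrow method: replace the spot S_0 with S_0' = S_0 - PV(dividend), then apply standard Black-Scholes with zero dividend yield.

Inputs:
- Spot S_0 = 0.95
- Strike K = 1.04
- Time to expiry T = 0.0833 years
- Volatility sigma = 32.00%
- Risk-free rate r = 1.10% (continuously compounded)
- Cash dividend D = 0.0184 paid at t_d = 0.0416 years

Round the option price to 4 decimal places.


PV(D) = D * exp(-r * t_d) = 0.0184 * 0.99954250 = 0.01839158
S_0' = S_0 - PV(D) = 0.9500 - 0.01839158 = 0.93160842
d1 = (ln(S_0'/K) + (r + sigma^2/2)*T) / (sigma*sqrt(T)) = -1.13560981
d2 = d1 - sigma*sqrt(T) = -1.22796738
exp(-rT) = 0.99908412
N(-d1) = 0.87194005; N(-d2) = 0.89027039
P = K * exp(-rT) * N(-d2) - S_0' * N(-d1) = 1.0400 * 0.99908412 * 0.89027039 - 0.93160842 * 0.87194005 = 0.1127

Answer: Price = 0.1127


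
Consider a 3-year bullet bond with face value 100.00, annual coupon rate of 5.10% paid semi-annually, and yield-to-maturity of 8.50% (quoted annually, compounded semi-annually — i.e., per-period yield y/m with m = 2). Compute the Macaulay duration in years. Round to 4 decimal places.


Answer: Macaulay duration = 2.8094 years

Derivation:
Coupon per period c = face * coupon_rate / m = 2.550000
Periods per year m = 2; per-period yield y/m = 0.042500
Number of cashflows N = 6
Cashflows (t years, CF_t, discount factor 1/(1+y/m)^(m*t), PV):
  t = 0.5000: CF_t = 2.550000, DF = 0.959233, PV = 2.446043
  t = 1.0000: CF_t = 2.550000, DF = 0.920127, PV = 2.346324
  t = 1.5000: CF_t = 2.550000, DF = 0.882616, PV = 2.250671
  t = 2.0000: CF_t = 2.550000, DF = 0.846634, PV = 2.158917
  t = 2.5000: CF_t = 2.550000, DF = 0.812119, PV = 2.070904
  t = 3.0000: CF_t = 102.550000, DF = 0.779011, PV = 79.887583
Price P = sum_t PV_t = 91.160442
Macaulay numerator sum_t t * PV_t:
  t * PV_t at t = 0.5000: 1.223022
  t * PV_t at t = 1.0000: 2.346324
  t * PV_t at t = 1.5000: 3.376006
  t * PV_t at t = 2.0000: 4.317834
  t * PV_t at t = 2.5000: 5.177259
  t * PV_t at t = 3.0000: 239.662750
Macaulay duration D = (sum_t t * PV_t) / P = 256.103194 / 91.160442 = 2.809368
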